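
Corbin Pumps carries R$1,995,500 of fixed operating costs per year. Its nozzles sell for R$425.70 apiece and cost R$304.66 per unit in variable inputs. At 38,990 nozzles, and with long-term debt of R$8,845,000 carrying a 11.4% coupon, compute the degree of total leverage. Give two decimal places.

2.75

Contribution at this volume is 38,990 × R$121.04 = R$4,719,349.60.
Operating income = contribution − fixed costs = R$4,719,349.60 − R$1,995,500 = R$2,723,849.60. Interest = R$1,008,330.00, so EBIT − I = R$1,715,519.60.
DCL = contribution ÷ (EBIT − I) = R$4,719,349.60 ÷ R$1,715,519.60 = 2.7510.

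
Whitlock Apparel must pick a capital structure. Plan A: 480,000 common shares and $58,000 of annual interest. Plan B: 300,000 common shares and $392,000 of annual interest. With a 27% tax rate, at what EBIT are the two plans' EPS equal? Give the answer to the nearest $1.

$948,667

At indifference, (EBIT − 58,000)(1 − t)/480,000 = (EBIT − 392,000)(1 − t)/300,000.
The (1 − t) factor cancels: (EBIT − 58,000) × 300,000 = (EBIT − 392,000) × 480,000.
EBIT × (480,000 − 300,000) = 392,000 × 480,000 − 58,000 × 300,000 = 170,760,000,000, so EBIT = 170,760,000,000 ÷ 180,000 = 948,666.67.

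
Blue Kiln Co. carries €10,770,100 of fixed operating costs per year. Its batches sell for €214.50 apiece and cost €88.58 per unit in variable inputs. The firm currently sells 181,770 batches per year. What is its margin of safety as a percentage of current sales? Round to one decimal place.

Each unit contributes €214.50 − €88.58 = €125.92. Break-even units = €10,770,100 ÷ €125.92 = 85,531.29; break-even revenue = 85,531.29 × €214.50 = €18,346,461.64.
Actual sales revenue = 181,770 × €214.50 = €38,989,665.00.
Margin of safety = (€38,989,665.00 − €18,346,461.64) ÷ €38,989,665.00 = 52.9%.

52.9%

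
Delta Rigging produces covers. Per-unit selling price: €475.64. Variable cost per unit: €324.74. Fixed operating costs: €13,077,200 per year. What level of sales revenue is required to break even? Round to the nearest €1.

Contribution margin per unit = €475.64 − €324.74 = €150.90, a CM ratio of €150.90 ÷ €475.64 = 0.3173.
Break-even sales = FC ÷ CM ratio = €13,077,200 × €475.64 / €150.90 = €41,219,612.

€41,219,612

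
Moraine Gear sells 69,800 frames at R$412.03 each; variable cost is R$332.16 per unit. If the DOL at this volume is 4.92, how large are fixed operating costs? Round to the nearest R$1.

R$4,441,811

Contribution at this volume is 69,800 × R$79.87 = R$5,574,926.00.
Since DOL = CM ÷ EBIT, EBIT = R$5,574,926.00 ÷ 4.92 = R$1,133,115.04.
And FC = contribution − EBIT = R$5,574,926.00 − R$1,133,115.04 = R$4,441,811.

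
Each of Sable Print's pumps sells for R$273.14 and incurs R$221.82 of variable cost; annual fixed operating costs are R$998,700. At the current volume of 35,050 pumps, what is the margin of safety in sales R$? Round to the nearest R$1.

Each unit contributes R$273.14 − R$221.82 = R$51.32. Break-even units = R$998,700 ÷ R$51.32 = 19,460.25; break-even revenue = 19,460.25 × R$273.14 = R$5,315,372.53.
Actual sales revenue = 35,050 × R$273.14 = R$9,573,557.00.
Margin of safety = R$9,573,557.00 − R$5,315,372.53 = R$4,258,184.

R$4,258,184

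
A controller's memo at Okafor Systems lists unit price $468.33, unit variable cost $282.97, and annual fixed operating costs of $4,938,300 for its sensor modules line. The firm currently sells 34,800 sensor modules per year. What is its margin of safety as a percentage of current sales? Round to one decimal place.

Each unit contributes $468.33 − $282.97 = $185.36. Break-even units = $4,938,300 ÷ $185.36 = 26,641.67; break-even revenue = 26,641.67 × $468.33 = $12,477,093.43.
Current sales = 34,800 × $468.33 = $16,297,884.00.
Margin of safety = ($16,297,884.00 − $12,477,093.43) ÷ $16,297,884.00 = 23.4%.

23.4%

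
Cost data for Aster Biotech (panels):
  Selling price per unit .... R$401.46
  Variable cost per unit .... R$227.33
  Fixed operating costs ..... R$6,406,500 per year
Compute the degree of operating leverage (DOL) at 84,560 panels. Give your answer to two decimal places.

Contribution at this volume is 84,560 × R$174.13 = R$14,724,432.80.
Operating income = contribution − fixed costs = R$14,724,432.80 − R$6,406,500 = R$8,317,932.80.
Degree of operating leverage = R$14,724,432.80 / R$8,317,932.80 = 1.7702.

1.77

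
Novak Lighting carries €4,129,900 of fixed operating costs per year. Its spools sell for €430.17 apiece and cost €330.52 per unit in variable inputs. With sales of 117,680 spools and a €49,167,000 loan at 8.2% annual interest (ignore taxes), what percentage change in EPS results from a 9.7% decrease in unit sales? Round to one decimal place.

-31.9%

Contribution at this volume is 117,680 × €99.65 = €11,726,812.00.
Subtracting fixed costs: EBIT = €11,726,812.00 − €4,129,900 = €7,596,912.00.
Interest = €4,031,694.00, so EBIT − I = €3,565,218.00.
Degree of combined leverage = contribution ÷ (EBIT − I) = €11,726,812.00 ÷ €3,565,218.00 = 3.2892.
%ΔEPS = DCL × %ΔSales = 3.2892 × -9.7% = -31.9%.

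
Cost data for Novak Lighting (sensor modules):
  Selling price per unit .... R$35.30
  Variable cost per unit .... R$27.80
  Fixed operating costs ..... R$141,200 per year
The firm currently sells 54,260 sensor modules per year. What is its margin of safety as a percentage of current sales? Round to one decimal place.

65.3%

Each unit contributes R$35.30 − R$27.80 = R$7.50. Break-even units = R$141,200 ÷ R$7.50 = 18,826.67; break-even revenue = 18,826.67 × R$35.30 = R$664,581.33.
Actual sales revenue = 54,260 × R$35.30 = R$1,915,378.00.
Margin of safety = (R$1,915,378.00 − R$664,581.33) ÷ R$1,915,378.00 = 65.3%.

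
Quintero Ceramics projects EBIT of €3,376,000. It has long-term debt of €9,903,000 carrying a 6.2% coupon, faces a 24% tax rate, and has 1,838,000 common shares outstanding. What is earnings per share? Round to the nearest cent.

€1.14

Interest = €613,986.00, so EBT = €3,376,000 − €613,986.00 = €2,762,014.00.
After tax at 24%: net income = €2,762,014.00 × 0.76 = €2,099,130.64.
EPS = €2,099,130.64 ÷ 1,838,000 = €1.14.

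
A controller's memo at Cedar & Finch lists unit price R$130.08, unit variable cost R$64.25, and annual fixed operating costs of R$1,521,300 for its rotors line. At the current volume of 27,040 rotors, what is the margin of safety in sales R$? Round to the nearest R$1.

R$511,276

Unit CM = price − variable cost = R$130.08 − R$64.25 = R$65.83. Break-even units = R$1,521,300 ÷ R$65.83 = 23,109.52; break-even revenue = 23,109.52 × R$130.08 = R$3,006,086.95.
Current sales = 27,040 × R$130.08 = R$3,517,363.20.
Margin of safety = R$3,517,363.20 − R$3,006,086.95 = R$511,276.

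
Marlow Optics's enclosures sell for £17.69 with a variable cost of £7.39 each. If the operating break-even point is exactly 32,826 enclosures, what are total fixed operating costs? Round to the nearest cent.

£338,107.80

Unit CM = price − variable cost = £17.69 − £7.39 = £10.30.
Since BE = FC / CM, FC = 32,826 × £10.30 = £338,107.80.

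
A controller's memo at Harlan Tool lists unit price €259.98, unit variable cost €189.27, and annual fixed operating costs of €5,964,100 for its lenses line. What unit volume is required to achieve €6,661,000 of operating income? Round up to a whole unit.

Contribution margin per unit = €259.98 − €189.27 = €70.71.
Units = (FC + target) / CM = (€5,964,100 + €6,661,000) / €70.71 = 178,547.59, so 178,548 lenses.

178,548 lenses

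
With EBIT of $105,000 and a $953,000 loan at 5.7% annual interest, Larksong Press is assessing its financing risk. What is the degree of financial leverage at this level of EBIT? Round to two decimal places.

2.07

Interest = $54,321.00.
Degree of financial leverage = EBIT / (EBIT − interest) = $105,000 / $50,679.00 = 2.0719.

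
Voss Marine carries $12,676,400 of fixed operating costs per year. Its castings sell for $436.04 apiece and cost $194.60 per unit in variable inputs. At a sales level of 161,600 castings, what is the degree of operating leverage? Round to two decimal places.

1.48

At 161,600 units, contribution = 161,600 × $241.44 = $39,016,704.00.
Operating income = contribution − fixed costs = $39,016,704.00 − $12,676,400 = $26,340,304.00.
So DOL = total CM / EBIT = $39,016,704.00 / $26,340,304.00 = 1.4813.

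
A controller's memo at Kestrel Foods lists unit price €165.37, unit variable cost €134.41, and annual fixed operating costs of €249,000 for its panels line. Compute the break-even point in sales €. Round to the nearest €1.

CM per unit = €165.37 − €134.41 = €30.96; CM ratio = €30.96 / €165.37 = 0.1872.
Break-even revenue = fixed costs × price ÷ CM = €249,000 × €165.37 ÷ €30.96 = €1,330,011.

€1,330,011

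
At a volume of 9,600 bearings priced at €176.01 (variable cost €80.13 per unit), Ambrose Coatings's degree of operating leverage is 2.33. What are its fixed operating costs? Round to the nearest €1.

€525,406

Total contribution margin = 9,600 × €95.88 = €920,448.00.
Since DOL = CM ÷ EBIT, EBIT = €920,448.00 ÷ 2.33 = €395,042.06.
And FC = contribution − EBIT = €920,448.00 − €395,042.06 = €525,406.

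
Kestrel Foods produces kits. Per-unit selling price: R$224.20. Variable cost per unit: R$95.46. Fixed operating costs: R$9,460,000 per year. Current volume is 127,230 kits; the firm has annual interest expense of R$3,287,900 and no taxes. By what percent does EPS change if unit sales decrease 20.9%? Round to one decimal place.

-94.3%

At 127,230 units, contribution = 127,230 × R$128.74 = R$16,379,590.20.
EBIT = R$16,379,590.20 − R$9,460,000 = R$6,919,590.20.
After interest of R$3,287,900.00, pre-tax earnings = R$3,631,690.20.
DCL = total CM / (EBIT − I) = R$16,379,590.20 / R$3,631,690.20 = 4.5102.
EPS therefore changes by 4.5102 × (-20.9%) = -94.3%.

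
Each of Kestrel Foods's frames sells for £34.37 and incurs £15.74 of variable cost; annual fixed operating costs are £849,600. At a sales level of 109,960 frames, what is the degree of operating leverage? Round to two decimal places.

Contribution at this volume is 109,960 × £18.63 = £2,048,554.80.
Operating income = contribution − fixed costs = £2,048,554.80 − £849,600 = £1,198,954.80.
DOL = contribution ÷ EBIT = £2,048,554.80 ÷ £1,198,954.80 = 1.7086.

1.71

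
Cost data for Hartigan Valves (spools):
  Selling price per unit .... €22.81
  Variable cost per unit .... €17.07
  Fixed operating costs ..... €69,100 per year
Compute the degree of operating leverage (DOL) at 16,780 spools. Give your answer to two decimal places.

3.54

Contribution at this volume is 16,780 × €5.74 = €96,317.20.
Subtracting fixed costs: EBIT = €96,317.20 − €69,100 = €27,217.20.
DOL = contribution ÷ EBIT = €96,317.20 ÷ €27,217.20 = 3.5388.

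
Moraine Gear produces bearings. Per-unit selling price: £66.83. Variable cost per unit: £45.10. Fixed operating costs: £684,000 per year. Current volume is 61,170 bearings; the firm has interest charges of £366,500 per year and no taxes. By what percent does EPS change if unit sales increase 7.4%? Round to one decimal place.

At 61,170 units, contribution = 61,170 × £21.73 = £1,329,224.10.
Operating income = contribution − fixed costs = £1,329,224.10 − £684,000 = £645,224.10.
After interest of £366,500.00, pre-tax earnings = £278,724.10.
DCL = total CM / (EBIT − I) = £1,329,224.10 / £278,724.10 = 4.7690.
EPS therefore changes by 4.7690 × (+7.4%) = +35.3%.

+35.3%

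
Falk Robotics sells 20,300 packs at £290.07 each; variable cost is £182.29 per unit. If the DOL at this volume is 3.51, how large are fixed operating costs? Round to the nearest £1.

At 20,300 units, contribution = 20,300 × £107.78 = £2,187,934.00.
Since DOL = CM ÷ EBIT, EBIT = £2,187,934.00 ÷ 3.51 = £623,343.02.
And FC = contribution − EBIT = £2,187,934.00 − £623,343.02 = £1,564,591.

£1,564,591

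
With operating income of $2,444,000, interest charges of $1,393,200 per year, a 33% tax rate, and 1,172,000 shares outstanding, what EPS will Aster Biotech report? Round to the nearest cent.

$0.60

Interest = $1,393,200.00, so EBT = $2,444,000 − $1,393,200.00 = $1,050,800.00.
Net income = $1,050,800.00 × (1 − 0.33) = $704,036.00.
Per share: $704,036.00 / 1,172,000 shares = $0.60.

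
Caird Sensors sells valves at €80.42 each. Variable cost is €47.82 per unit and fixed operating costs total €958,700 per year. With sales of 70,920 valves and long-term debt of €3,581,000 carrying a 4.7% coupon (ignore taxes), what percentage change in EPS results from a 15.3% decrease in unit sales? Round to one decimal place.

-29.9%

Contribution at this volume is 70,920 × €32.60 = €2,311,992.00.
Operating income = contribution − fixed costs = €2,311,992.00 − €958,700 = €1,353,292.00.
After interest of €168,307.00, pre-tax earnings = €1,184,985.00.
Degree of combined leverage = contribution ÷ (EBIT − I) = €2,311,992.00 ÷ €1,184,985.00 = 1.9511.
EPS therefore changes by 1.9511 × (-15.3%) = -29.9%.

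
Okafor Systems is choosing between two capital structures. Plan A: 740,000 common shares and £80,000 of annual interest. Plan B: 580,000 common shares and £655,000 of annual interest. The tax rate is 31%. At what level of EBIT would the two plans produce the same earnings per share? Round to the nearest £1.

Set EPS_A = EPS_B: (EBIT − £80,000)(1 − 0.31) ÷ 740,000 = (EBIT − £655,000)(1 − 0.31) ÷ 580,000.
The (1 − t) factor cancels: (EBIT − 80,000) × 580,000 = (EBIT − 655,000) × 740,000.
Solving, EBIT = (655,000·740,000 − 80,000·580,000) / (740,000 − 580,000) = 438,300,000,000 / 160,000 = 2,739,375.00.

£2,739,375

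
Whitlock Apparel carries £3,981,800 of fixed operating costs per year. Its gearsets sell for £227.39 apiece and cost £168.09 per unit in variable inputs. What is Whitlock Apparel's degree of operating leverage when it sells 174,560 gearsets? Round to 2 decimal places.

1.63

Contribution at this volume is 174,560 × £59.30 = £10,351,408.00.
Operating income = contribution − fixed costs = £10,351,408.00 − £3,981,800 = £6,369,608.00.
So DOL = total CM / EBIT = £10,351,408.00 / £6,369,608.00 = 1.6251.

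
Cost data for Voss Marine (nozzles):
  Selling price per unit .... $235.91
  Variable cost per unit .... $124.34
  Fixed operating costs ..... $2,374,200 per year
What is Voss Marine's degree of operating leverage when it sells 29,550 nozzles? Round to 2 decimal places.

At 29,550 units, contribution = 29,550 × $111.57 = $3,296,893.50.
Subtracting fixed costs: EBIT = $3,296,893.50 − $2,374,200 = $922,693.50.
So DOL = total CM / EBIT = $3,296,893.50 / $922,693.50 = 3.5731.

3.57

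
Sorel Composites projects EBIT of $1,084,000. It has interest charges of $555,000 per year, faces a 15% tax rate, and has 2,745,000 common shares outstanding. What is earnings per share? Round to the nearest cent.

$0.16

Interest = $555,000.00, so EBT = $1,084,000 − $555,000.00 = $529,000.00.
Net income = $529,000.00 × (1 − 0.15) = $449,650.00.
EPS = $449,650.00 ÷ 2,745,000 = $0.16.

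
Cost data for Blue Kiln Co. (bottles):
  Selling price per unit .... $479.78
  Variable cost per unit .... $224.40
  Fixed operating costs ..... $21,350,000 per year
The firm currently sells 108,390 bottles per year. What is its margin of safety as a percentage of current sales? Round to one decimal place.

22.9%

Each unit contributes $479.78 − $224.40 = $255.38. Break-even units = $21,350,000 ÷ $255.38 = 83,600.91; break-even revenue = 83,600.91 × $479.78 = $40,110,043.86.
Actual sales revenue = 108,390 × $479.78 = $52,003,354.20.
Margin of safety = ($52,003,354.20 − $40,110,043.86) ÷ $52,003,354.20 = 22.9%.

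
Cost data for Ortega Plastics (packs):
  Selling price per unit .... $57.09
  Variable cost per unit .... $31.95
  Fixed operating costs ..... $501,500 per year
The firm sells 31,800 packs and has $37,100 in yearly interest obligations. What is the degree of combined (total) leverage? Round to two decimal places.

3.06

At 31,800 units, contribution = 31,800 × $25.14 = $799,452.00.
EBIT = $799,452.00 − $501,500 = $297,952.00. Interest = $37,100.00.
DOL = $799,452.00 ÷ $297,952.00 = 2.6832; DFL = $297,952.00 ÷ $260,852.00 = 1.1422.
Combined leverage = 2.6832 × 1.1422 = 3.0648.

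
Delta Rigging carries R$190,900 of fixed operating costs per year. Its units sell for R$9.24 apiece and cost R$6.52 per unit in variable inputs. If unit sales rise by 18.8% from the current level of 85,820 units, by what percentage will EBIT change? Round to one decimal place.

At 85,820 units, contribution = 85,820 × R$2.72 = R$233,430.40.
Subtracting fixed costs: EBIT = R$233,430.40 − R$190,900 = R$42,530.40.
So DOL = total CM / EBIT = R$233,430.40 / R$42,530.40 = 5.4886.
%ΔEBIT = DOL × %ΔSales = 5.4886 × +18.8% = +103.2%.

+103.2%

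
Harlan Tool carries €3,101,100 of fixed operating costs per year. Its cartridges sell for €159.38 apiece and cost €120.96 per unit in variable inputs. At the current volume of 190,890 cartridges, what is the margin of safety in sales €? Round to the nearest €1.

Each unit contributes €159.38 − €120.96 = €38.42. Break-even units = €3,101,100 ÷ €38.42 = 80,715.77; break-even revenue = 80,715.77 × €159.38 = €12,864,479.91.
Current sales = 190,890 × €159.38 = €30,424,048.20.
Margin of safety = €30,424,048.20 − €12,864,479.91 = €17,559,568.

€17,559,568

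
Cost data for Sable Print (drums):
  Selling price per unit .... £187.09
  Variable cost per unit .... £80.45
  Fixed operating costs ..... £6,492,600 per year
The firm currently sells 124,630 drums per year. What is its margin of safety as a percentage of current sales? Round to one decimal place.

Each unit contributes £187.09 − £80.45 = £106.64. Break-even units = £6,492,600 ÷ £106.64 = 60,883.35; break-even revenue = 60,883.35 × £187.09 = £11,390,665.17.
Actual sales revenue = 124,630 × £187.09 = £23,317,026.70.
Margin of safety = (£23,317,026.70 − £11,390,665.17) ÷ £23,317,026.70 = 51.1%.

51.1%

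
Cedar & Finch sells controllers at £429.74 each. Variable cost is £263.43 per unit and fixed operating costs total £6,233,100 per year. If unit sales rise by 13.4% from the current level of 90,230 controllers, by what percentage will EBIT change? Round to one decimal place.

At 90,230 units, contribution = 90,230 × £166.31 = £15,006,151.30.
Subtracting fixed costs: EBIT = £15,006,151.30 − £6,233,100 = £8,773,051.30.
So DOL = total CM / EBIT = £15,006,151.30 / £8,773,051.30 = 1.7105.
%ΔEBIT = DOL × %ΔSales = 1.7105 × +13.4% = +22.9%.

+22.9%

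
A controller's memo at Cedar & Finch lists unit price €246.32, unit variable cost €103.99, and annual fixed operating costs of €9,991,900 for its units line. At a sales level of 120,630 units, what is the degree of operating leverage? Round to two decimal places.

Total contribution margin = 120,630 × €142.33 = €17,169,267.90.
EBIT = €17,169,267.90 − €9,991,900 = €7,177,367.90.
DOL = contribution ÷ EBIT = €17,169,267.90 ÷ €7,177,367.90 = 2.3921.

2.39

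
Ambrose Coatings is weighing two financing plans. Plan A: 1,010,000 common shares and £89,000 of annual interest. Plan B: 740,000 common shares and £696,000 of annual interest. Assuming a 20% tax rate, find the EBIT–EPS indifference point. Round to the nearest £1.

At indifference, (EBIT − 89,000)(1 − t)/1,010,000 = (EBIT − 696,000)(1 − t)/740,000.
Cancelling (1 − t) and cross-multiplying: 740,000·(EBIT − 89,000) = 1,010,000·(EBIT − 696,000).
EBIT × (1,010,000 − 740,000) = 696,000 × 1,010,000 − 89,000 × 740,000 = 637,100,000,000, so EBIT = 637,100,000,000 ÷ 270,000 = 2,359,629.63.

£2,359,630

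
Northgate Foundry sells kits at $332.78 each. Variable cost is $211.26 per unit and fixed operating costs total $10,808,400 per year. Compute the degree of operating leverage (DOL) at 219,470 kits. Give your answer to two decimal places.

Contribution at this volume is 219,470 × $121.52 = $26,669,994.40.
Operating income = contribution − fixed costs = $26,669,994.40 − $10,808,400 = $15,861,594.40.
Degree of operating leverage = $26,669,994.40 / $15,861,594.40 = 1.6814.

1.68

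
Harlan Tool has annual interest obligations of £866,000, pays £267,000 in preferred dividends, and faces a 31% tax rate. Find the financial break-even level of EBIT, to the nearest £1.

Preferred dividends are paid after tax, so their pre-tax equivalent is £267,000 ÷ (1 − 0.31) = £386,956.52.
Financial break-even EBIT = interest + D_p ÷ (1 − t) = £866,000 + £386,956.52 = £1,252,956.52.

£1,252,957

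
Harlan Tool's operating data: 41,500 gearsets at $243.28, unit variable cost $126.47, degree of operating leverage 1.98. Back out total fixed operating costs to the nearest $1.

Total contribution margin = 41,500 × $116.81 = $4,847,615.00.
Since DOL = CM ÷ EBIT, EBIT = $4,847,615.00 ÷ 1.98 = $2,448,290.40.
And FC = contribution − EBIT = $4,847,615.00 − $2,448,290.40 = $2,399,325.

$2,399,325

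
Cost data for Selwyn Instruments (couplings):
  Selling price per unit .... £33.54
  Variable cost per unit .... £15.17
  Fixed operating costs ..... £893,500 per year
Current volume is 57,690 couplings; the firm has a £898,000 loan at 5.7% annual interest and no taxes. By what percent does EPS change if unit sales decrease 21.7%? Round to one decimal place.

Contribution at this volume is 57,690 × £18.37 = £1,059,765.30.
Subtracting fixed costs: EBIT = £1,059,765.30 − £893,500 = £166,265.30.
Interest = £51,186.00, so EBIT − I = £115,079.30.
DCL = total CM / (EBIT − I) = £1,059,765.30 / £115,079.30 = 9.2090.
%ΔEPS = DCL × %ΔSales = 9.2090 × -21.7% = -199.8%.

-199.8%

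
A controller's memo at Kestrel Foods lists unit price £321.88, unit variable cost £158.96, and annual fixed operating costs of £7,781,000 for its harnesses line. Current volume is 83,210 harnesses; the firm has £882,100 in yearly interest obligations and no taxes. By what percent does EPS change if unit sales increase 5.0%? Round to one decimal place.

+13.9%

Contribution at this volume is 83,210 × £162.92 = £13,556,573.20.
Operating income = contribution − fixed costs = £13,556,573.20 − £7,781,000 = £5,775,573.20.
Interest = £882,100.00, so EBIT − I = £4,893,473.20.
Degree of combined leverage = contribution ÷ (EBIT − I) = £13,556,573.20 ÷ £4,893,473.20 = 2.7703.
EPS therefore changes by 2.7703 × (+5.0%) = +13.9%.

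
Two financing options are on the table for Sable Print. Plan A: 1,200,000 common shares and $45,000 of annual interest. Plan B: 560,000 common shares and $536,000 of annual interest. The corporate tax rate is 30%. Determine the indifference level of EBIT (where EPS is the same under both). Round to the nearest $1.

$965,625

Set EPS_A = EPS_B: (EBIT − $45,000)(1 − 0.30) ÷ 1,200,000 = (EBIT − $536,000)(1 − 0.30) ÷ 560,000.
Cancelling (1 − t) and cross-multiplying: 560,000·(EBIT − 45,000) = 1,200,000·(EBIT − 536,000).
EBIT × (1,200,000 − 560,000) = 536,000 × 1,200,000 − 45,000 × 560,000 = 618,000,000,000, so EBIT = 618,000,000,000 ÷ 640,000 = 965,625.00.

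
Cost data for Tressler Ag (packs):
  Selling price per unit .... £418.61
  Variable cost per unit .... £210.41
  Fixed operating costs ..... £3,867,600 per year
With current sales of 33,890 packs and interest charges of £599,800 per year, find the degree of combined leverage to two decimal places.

Total contribution margin = 33,890 × £208.20 = £7,055,898.00.
EBIT = £7,055,898.00 − £3,867,600 = £3,188,298.00. Interest = £599,800.00.
DOL = £7,055,898.00 ÷ £3,188,298.00 = 2.2131; DFL = £3,188,298.00 ÷ £2,588,498.00 = 1.2317.
Combined leverage = 2.2131 × 1.2317 = 2.7259.

2.73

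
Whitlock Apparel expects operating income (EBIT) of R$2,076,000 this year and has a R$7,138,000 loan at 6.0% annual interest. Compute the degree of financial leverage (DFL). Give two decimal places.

Interest = R$428,280.00.
DFL = EBIT ÷ (EBIT − I) = R$2,076,000 ÷ (R$2,076,000 − R$428,280.00) = R$2,076,000 ÷ R$1,647,720.00 = 1.2599.

1.26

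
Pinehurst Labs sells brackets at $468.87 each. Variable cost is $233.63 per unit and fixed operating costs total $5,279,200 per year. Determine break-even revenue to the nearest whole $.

$10,522,269

Contribution margin per unit = $468.87 − $233.63 = $235.24, a CM ratio of $235.24 ÷ $468.87 = 0.5017.
Break-even sales = FC ÷ CM ratio = $5,279,200 × $468.87 / $235.24 = $10,522,269.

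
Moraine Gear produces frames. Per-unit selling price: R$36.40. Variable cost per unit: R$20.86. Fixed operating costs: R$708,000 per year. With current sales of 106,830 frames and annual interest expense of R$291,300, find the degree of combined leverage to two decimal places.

At 106,830 units, contribution = 106,830 × R$15.54 = R$1,660,138.20.
Operating income = contribution − fixed costs = R$1,660,138.20 − R$708,000 = R$952,138.20. Interest = R$291,300.00.
DOL = R$1,660,138.20 ÷ R$952,138.20 = 1.7436; DFL = R$952,138.20 ÷ R$660,838.20 = 1.4408.
DCL = DOL × DFL = 1.7436 × 1.4408 = 2.5122.

2.51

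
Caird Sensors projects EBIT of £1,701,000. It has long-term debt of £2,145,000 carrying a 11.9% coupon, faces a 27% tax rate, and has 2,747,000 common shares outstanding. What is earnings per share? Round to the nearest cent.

£0.38

Pre-tax income = £1,701,000 − £255,255.00 = £1,445,745.00.
Net income = £1,445,745.00 × (1 − 0.27) = £1,055,393.85.
Per share: £1,055,393.85 / 2,747,000 shares = £0.38.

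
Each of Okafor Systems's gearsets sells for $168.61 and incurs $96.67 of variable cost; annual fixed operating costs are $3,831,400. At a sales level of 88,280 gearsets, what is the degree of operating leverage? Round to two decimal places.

At 88,280 units, contribution = 88,280 × $71.94 = $6,350,863.20.
Subtracting fixed costs: EBIT = $6,350,863.20 − $3,831,400 = $2,519,463.20.
So DOL = total CM / EBIT = $6,350,863.20 / $2,519,463.20 = 2.5207.

2.52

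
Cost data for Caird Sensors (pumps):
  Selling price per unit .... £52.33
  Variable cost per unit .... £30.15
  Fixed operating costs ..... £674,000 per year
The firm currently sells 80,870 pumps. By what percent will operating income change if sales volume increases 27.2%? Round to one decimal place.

+43.6%

Total contribution margin = 80,870 × £22.18 = £1,793,696.60.
EBIT = £1,793,696.60 − £674,000 = £1,119,696.60.
So DOL = total CM / EBIT = £1,793,696.60 / £1,119,696.60 = 1.6019.
Operating income changes by 1.6019 × +27.2% = +43.6%.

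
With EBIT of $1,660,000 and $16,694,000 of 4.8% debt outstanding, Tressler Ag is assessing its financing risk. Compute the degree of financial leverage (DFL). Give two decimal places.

Interest = $801,312.00.
DFL = EBIT ÷ (EBIT − I) = $1,660,000 ÷ ($1,660,000 − $801,312.00) = $1,660,000 ÷ $858,688.00 = 1.9332.

1.93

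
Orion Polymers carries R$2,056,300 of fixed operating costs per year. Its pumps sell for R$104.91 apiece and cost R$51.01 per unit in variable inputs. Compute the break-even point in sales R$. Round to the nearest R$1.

Contribution margin per unit = R$104.91 − R$51.01 = R$53.90, a CM ratio of R$53.90 ÷ R$104.91 = 0.5138.
Break-even sales = FC ÷ CM ratio = R$2,056,300 × R$104.91 / R$53.90 = R$4,002,346.

R$4,002,346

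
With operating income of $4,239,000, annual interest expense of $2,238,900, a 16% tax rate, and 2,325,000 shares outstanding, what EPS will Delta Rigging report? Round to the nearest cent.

Interest = $2,238,900.00, so EBT = $4,239,000 − $2,238,900.00 = $2,000,100.00.
After tax at 16%: net income = $2,000,100.00 × 0.84 = $1,680,084.00.
Per share: $1,680,084.00 / 2,325,000 shares = $0.72.

$0.72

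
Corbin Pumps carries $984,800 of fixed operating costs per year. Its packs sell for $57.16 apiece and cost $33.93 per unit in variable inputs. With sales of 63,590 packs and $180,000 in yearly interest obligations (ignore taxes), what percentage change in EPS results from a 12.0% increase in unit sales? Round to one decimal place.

Contribution at this volume is 63,590 × $23.23 = $1,477,195.70.
EBIT = $1,477,195.70 − $984,800 = $492,395.70.
Interest = $180,000.00, so EBIT − I = $312,395.70.
Degree of combined leverage = contribution ÷ (EBIT − I) = $1,477,195.70 ÷ $312,395.70 = 4.7286.
EPS therefore changes by 4.7286 × (+12.0%) = +56.7%.

+56.7%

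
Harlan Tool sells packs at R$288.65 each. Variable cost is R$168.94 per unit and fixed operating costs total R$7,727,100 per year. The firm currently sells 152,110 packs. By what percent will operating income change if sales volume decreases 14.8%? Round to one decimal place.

-25.7%

At 152,110 units, contribution = 152,110 × R$119.71 = R$18,209,088.10.
EBIT = R$18,209,088.10 − R$7,727,100 = R$10,481,988.10.
DOL = contribution ÷ EBIT = R$18,209,088.10 ÷ R$10,481,988.10 = 1.7372.
%ΔEBIT = DOL × %ΔSales = 1.7372 × -14.8% = -25.7%.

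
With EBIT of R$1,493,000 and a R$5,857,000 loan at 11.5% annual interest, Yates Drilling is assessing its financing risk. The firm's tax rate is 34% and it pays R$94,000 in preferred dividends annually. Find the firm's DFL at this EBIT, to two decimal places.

2.21

Interest = R$673,555.00.
Pre-tax preferred-dividend burden = R$94,000 ÷ (1 − 0.34) = R$142,424.24.
DFL = EBIT ÷ [EBIT − I − D_p/(1−t)] = R$1,493,000 ÷ [R$1,493,000 − R$673,555.00 − R$142,424.24] = R$1,493,000 ÷ R$677,020.76 = 2.2052.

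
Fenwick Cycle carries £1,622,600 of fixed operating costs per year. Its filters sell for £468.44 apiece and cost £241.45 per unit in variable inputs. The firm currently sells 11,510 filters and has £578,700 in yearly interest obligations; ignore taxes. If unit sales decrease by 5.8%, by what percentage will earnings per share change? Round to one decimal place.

-36.8%

Contribution at this volume is 11,510 × £226.99 = £2,612,654.90.
EBIT = £2,612,654.90 − £1,622,600 = £990,054.90.
Interest = £578,700.00, so EBIT − I = £411,354.90.
DCL = total CM / (EBIT − I) = £2,612,654.90 / £411,354.90 = 6.3513.
EPS therefore changes by 6.3513 × (-5.8%) = -36.8%.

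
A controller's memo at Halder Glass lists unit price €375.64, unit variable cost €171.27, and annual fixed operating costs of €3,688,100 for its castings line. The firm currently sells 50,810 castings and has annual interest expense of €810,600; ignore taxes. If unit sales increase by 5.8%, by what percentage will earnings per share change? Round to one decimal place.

At 50,810 units, contribution = 50,810 × €204.37 = €10,384,039.70.
EBIT = €10,384,039.70 − €3,688,100 = €6,695,939.70.
Interest = €810,600.00, so EBIT − I = €5,885,339.70.
DCL = total CM / (EBIT − I) = €10,384,039.70 / €5,885,339.70 = 1.7644.
EPS therefore changes by 1.7644 × (+5.8%) = +10.2%.

+10.2%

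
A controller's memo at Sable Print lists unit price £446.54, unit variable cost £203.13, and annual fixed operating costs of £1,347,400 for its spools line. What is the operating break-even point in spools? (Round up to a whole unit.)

Unit CM = price − variable cost = £446.54 − £203.13 = £243.41.
Break-even volume = fixed costs ÷ CM per unit = £1,347,400 ÷ £243.41 = 5,535.52, so 5,536 spools.

5,536 spools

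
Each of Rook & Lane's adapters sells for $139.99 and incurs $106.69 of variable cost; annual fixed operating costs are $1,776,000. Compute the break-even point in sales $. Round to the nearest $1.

$7,466,133

CM per unit = $139.99 − $106.69 = $33.30; CM ratio = $33.30 / $139.99 = 0.2379.
Break-even revenue = fixed costs × price ÷ CM = $1,776,000 × $139.99 ÷ $33.30 = $7,466,133.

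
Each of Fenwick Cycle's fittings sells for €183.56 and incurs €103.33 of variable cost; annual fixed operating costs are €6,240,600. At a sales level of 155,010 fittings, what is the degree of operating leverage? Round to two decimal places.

Total contribution margin = 155,010 × €80.23 = €12,436,452.30.
EBIT = €12,436,452.30 − €6,240,600 = €6,195,852.30.
So DOL = total CM / EBIT = €12,436,452.30 / €6,195,852.30 = 2.0072.

2.01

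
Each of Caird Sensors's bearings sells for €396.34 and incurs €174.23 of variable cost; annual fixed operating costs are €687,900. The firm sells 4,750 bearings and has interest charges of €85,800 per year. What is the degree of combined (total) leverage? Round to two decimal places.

Total contribution margin = 4,750 × €222.11 = €1,055,022.50.
Operating income = contribution − fixed costs = €1,055,022.50 − €687,900 = €367,122.50. Interest = €85,800.00, so EBIT − I = €281,322.50.
Degree of total leverage = total CM / (EBIT − interest) = €1,055,022.50 / €281,322.50 = 3.7502.

3.75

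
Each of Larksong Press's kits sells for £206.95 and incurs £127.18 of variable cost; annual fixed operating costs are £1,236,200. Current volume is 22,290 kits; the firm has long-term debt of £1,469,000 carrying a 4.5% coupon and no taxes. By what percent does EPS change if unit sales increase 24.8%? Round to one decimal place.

At 22,290 units, contribution = 22,290 × £79.77 = £1,778,073.30.
Operating income = contribution − fixed costs = £1,778,073.30 − £1,236,200 = £541,873.30.
After interest of £66,105.00, pre-tax earnings = £475,768.30.
DCL = total CM / (EBIT − I) = £1,778,073.30 / £475,768.30 = 3.7373.
EPS therefore changes by 3.7373 × (+24.8%) = +92.7%.

+92.7%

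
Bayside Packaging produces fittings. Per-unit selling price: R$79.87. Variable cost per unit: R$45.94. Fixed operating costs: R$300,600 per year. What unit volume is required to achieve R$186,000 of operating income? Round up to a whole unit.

Unit CM = price − variable cost = R$79.87 − R$45.94 = R$33.93.
Required volume = (fixed costs + target profit) ÷ CM = (R$300,600 + R$186,000) ÷ R$33.93 = 14,341.29, so 14,342 fittings.

14,342 fittings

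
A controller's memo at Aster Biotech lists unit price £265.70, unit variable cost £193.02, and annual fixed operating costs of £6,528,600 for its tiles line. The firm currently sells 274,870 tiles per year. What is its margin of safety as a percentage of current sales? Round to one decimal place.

Unit CM = price − variable cost = £265.70 − £193.02 = £72.68. Break-even units = £6,528,600 ÷ £72.68 = 89,826.64; break-even revenue = 89,826.64 × £265.70 = £23,866,937.53.
Current sales = 274,870 × £265.70 = £73,032,959.00.
Margin of safety = (£73,032,959.00 − £23,866,937.53) ÷ £73,032,959.00 = 67.3%.

67.3%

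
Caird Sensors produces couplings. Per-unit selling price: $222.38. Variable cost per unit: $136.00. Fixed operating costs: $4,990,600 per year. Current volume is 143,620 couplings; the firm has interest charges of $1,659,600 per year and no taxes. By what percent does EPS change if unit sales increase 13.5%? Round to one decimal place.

Total contribution margin = 143,620 × $86.38 = $12,405,895.60.
Subtracting fixed costs: EBIT = $12,405,895.60 − $4,990,600 = $7,415,295.60.
Interest = $1,659,600.00, so EBIT − I = $5,755,695.60.
DCL = total CM / (EBIT − I) = $12,405,895.60 / $5,755,695.60 = 2.1554.
EPS therefore changes by 2.1554 × (+13.5%) = +29.1%.

+29.1%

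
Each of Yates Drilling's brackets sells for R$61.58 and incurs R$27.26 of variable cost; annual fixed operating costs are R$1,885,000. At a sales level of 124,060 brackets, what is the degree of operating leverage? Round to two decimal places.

At 124,060 units, contribution = 124,060 × R$34.32 = R$4,257,739.20.
EBIT = R$4,257,739.20 − R$1,885,000 = R$2,372,739.20.
DOL = contribution ÷ EBIT = R$4,257,739.20 ÷ R$2,372,739.20 = 1.7944.

1.79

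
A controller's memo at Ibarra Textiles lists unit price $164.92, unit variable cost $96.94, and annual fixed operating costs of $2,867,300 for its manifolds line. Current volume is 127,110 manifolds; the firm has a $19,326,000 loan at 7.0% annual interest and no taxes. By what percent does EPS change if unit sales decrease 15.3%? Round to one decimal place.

At 127,110 units, contribution = 127,110 × $67.98 = $8,640,937.80.
EBIT = $8,640,937.80 − $2,867,300 = $5,773,637.80.
After interest of $1,352,820.00, pre-tax earnings = $4,420,817.80.
Degree of combined leverage = contribution ÷ (EBIT − I) = $8,640,937.80 ÷ $4,420,817.80 = 1.9546.
EPS therefore changes by 1.9546 × (-15.3%) = -29.9%.

-29.9%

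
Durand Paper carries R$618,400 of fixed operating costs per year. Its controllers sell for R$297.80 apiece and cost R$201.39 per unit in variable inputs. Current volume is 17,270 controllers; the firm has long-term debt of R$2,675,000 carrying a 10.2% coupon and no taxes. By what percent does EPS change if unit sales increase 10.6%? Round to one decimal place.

+22.8%

Contribution at this volume is 17,270 × R$96.41 = R$1,665,000.70.
Subtracting fixed costs: EBIT = R$1,665,000.70 − R$618,400 = R$1,046,600.70.
After interest of R$272,850.00, pre-tax earnings = R$773,750.70.
DCL = total CM / (EBIT − I) = R$1,665,000.70 / R$773,750.70 = 2.1519.
%ΔEPS = DCL × %ΔSales = 2.1519 × +10.6% = +22.8%.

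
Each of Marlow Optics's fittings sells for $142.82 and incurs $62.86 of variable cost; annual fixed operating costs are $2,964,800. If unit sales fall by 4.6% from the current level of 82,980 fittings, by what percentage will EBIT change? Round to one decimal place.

Contribution at this volume is 82,980 × $79.96 = $6,635,080.80.
Subtracting fixed costs: EBIT = $6,635,080.80 − $2,964,800 = $3,670,280.80.
So DOL = total CM / EBIT = $6,635,080.80 / $3,670,280.80 = 1.8078.
So EBIT moves 1.8078 × (-4.6%) = -8.3%.

-8.3%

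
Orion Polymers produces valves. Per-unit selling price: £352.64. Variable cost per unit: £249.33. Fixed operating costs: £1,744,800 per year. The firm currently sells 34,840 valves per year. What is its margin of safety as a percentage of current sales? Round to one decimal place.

Each unit contributes £352.64 − £249.33 = £103.31. Break-even units = £1,744,800 ÷ £103.31 = 16,888.97; break-even revenue = 16,888.97 × £352.64 = £5,955,728.12.
Actual sales revenue = 34,840 × £352.64 = £12,285,977.60.
Margin of safety = (£12,285,977.60 − £5,955,728.12) ÷ £12,285,977.60 = 51.5%.

51.5%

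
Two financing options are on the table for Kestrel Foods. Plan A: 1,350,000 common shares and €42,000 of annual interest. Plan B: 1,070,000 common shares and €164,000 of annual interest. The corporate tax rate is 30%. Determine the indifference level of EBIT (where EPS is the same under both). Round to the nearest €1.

Set EPS_A = EPS_B: (EBIT − €42,000)(1 − 0.30) ÷ 1,350,000 = (EBIT − €164,000)(1 − 0.30) ÷ 1,070,000.
The (1 − t) factor cancels: (EBIT − 42,000) × 1,070,000 = (EBIT − 164,000) × 1,350,000.
Solving, EBIT = (164,000·1,350,000 − 42,000·1,070,000) / (1,350,000 − 1,070,000) = 176,460,000,000 / 280,000 = 630,214.29.

€630,214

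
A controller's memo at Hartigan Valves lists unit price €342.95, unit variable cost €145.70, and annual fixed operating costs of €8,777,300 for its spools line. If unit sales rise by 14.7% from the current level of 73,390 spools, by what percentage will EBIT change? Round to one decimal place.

+37.3%

Contribution at this volume is 73,390 × €197.25 = €14,476,177.50.
Subtracting fixed costs: EBIT = €14,476,177.50 − €8,777,300 = €5,698,877.50.
Degree of operating leverage = €14,476,177.50 / €5,698,877.50 = 2.5402.
Operating income changes by 2.5402 × +14.7% = +37.3%.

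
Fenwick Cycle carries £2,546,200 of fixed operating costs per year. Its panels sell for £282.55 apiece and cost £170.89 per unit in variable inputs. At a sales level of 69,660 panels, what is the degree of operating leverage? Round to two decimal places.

1.49

Contribution at this volume is 69,660 × £111.66 = £7,778,235.60.
EBIT = £7,778,235.60 − £2,546,200 = £5,232,035.60.
DOL = contribution ÷ EBIT = £7,778,235.60 ÷ £5,232,035.60 = 1.4867.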